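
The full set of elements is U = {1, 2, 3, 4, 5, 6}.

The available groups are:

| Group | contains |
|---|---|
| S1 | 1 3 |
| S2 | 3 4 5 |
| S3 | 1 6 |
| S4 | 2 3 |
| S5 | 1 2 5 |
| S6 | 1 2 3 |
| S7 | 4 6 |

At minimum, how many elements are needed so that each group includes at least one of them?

H = {2, 3, 6} meets every group (each contains at least one member of H), and |H| = 3.
No choice of 2 elements meets every group, so 3 is the minimum.

3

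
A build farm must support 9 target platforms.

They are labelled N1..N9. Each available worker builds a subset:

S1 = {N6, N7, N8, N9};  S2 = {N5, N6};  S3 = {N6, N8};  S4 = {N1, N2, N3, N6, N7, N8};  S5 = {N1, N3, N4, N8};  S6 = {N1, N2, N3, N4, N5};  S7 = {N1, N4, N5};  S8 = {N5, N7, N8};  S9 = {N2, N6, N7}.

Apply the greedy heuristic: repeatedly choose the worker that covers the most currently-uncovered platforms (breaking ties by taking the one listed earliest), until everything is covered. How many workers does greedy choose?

Greedy: pick S4 (covers 6 new) → pick S6 (covers 2 new) → pick S1 (covers 1 new). Total picks: 3.
(The true minimum cover uses only 2 workers, so greedy is not optimal here.)

3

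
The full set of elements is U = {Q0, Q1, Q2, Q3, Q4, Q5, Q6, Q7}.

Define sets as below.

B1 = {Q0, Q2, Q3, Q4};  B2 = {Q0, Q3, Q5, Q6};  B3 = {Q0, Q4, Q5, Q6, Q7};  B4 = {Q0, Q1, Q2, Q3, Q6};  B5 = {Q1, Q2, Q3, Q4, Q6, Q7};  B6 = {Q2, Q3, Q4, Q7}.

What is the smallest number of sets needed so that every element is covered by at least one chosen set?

B2 and B5 cover everything between them: the union {Q0, Q1, Q2, Q3, Q4, Q5, Q6, Q7} is all of U.
No single set has all 8 elements (the largest, B5, has 6), so 2 is optimal.

2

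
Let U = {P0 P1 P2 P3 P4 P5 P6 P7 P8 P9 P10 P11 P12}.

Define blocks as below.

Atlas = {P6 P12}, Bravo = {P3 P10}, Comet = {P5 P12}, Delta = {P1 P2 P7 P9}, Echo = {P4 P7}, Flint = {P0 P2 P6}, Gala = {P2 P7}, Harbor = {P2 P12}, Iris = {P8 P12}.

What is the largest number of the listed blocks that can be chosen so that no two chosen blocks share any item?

4

Bravo, Echo, Flint, Iris are pairwise disjoint (Bravo={P3,P10}; Echo={P4,P7}; Flint={P0,P2,P6}; Iris={P8,P12}).
Every remaining block overlaps one of these, and no 5 of the listed blocks are pairwise disjoint, so 4 is the maximum.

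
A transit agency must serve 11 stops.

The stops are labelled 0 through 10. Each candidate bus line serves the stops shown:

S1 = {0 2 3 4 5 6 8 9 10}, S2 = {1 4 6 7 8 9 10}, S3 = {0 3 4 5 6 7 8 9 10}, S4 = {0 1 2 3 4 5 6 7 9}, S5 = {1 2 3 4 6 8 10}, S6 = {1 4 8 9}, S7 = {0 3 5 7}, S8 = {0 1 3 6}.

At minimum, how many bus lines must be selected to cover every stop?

2

Take {S1, S4}. Their union is {0, 1, 2, 3, 4, 5, 6, 7, 8, 9, 10}, which is all 11 stops.
No single bus line has all 11 stops (the largest, S1, has 9), so 2 is optimal.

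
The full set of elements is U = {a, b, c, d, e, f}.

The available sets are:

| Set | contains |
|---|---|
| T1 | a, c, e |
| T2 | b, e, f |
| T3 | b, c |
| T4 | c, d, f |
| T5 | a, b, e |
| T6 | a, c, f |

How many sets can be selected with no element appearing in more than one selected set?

2

T4, T5 are pairwise disjoint (T4={c,d,f}; T5={a,b,e}).
Every remaining set overlaps one of these, and no 3 of the listed sets are pairwise disjoint, so 2 is the maximum.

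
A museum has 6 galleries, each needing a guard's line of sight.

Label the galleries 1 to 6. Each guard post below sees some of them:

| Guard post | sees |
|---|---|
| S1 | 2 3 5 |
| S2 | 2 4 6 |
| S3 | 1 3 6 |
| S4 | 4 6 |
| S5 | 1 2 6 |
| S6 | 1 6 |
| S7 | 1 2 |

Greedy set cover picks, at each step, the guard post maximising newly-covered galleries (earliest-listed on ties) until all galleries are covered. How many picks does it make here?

Greedy: pick S1 (covers 3 new) → pick S2 (covers 2 new) → pick S3 (covers 1 new). Total picks: 3.

3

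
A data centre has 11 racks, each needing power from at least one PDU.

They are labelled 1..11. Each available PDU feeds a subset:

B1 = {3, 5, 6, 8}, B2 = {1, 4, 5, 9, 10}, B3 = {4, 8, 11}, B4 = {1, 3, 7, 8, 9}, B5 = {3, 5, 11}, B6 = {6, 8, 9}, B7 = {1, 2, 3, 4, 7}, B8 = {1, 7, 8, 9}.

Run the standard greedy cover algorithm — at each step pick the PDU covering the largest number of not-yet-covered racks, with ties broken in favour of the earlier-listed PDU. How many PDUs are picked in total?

4

Greedy: pick B2 (covers 5 new) → pick B1 (covers 3 new) → pick B7 (covers 2 new) → pick B3 (covers 1 new). Total picks: 4.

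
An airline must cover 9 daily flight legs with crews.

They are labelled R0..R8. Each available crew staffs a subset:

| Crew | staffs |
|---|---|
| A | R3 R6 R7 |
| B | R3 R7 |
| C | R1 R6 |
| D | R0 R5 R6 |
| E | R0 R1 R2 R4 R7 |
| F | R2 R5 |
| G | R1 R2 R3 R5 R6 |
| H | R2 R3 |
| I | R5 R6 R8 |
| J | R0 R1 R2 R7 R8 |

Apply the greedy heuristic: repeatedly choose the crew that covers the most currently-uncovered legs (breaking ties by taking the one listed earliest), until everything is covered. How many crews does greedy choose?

3

Greedy: pick E (covers 5 new) → pick G (covers 3 new) → pick I (covers 1 new). Total picks: 3.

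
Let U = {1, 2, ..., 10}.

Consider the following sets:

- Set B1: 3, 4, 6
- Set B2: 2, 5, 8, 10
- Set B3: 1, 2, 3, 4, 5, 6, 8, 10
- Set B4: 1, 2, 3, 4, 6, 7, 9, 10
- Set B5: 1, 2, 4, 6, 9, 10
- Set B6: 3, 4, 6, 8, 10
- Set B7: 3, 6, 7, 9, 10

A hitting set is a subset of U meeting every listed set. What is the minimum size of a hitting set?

Take H = {3, 10}. Each listed set contains at least one of these, so H is a hitting set of size 2.
The sets B1, B2 are pairwise disjoint, so any hitting set needs a separate point for each — at least 2. Hence 2 is optimal.

2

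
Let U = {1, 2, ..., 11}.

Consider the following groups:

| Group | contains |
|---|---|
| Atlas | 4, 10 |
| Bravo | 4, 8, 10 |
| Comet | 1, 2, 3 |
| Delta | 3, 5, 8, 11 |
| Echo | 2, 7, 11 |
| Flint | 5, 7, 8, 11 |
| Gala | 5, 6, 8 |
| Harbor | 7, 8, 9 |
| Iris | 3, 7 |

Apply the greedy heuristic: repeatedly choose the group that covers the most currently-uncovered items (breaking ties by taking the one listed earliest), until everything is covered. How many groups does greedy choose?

5

Greedy: pick Delta (covers 4 new) → pick Atlas (covers 2 new) → pick Comet (covers 2 new) → pick Harbor (covers 2 new) → pick Gala (covers 1 new). Total picks: 5.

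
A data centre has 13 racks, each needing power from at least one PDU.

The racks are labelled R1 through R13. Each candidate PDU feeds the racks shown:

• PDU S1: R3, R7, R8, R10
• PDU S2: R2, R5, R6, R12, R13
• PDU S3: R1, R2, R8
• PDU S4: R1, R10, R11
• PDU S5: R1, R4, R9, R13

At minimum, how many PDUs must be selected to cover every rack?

S1 and S2 and S4 and S5 together: S1 ∪ S2 ∪ S4 ∪ S5 = {R1, R2, R3, R4, R5, R6, R7, R8, R9, R10, R11, R12, R13} — every rack is covered.
Only S5 contains R4, so S5 is forced; the remaining 9 racks need at least 3 more PDUs (each remaining PDU adds at most 4) — so at least 4 PDUs are needed, and 4 is optimal.

4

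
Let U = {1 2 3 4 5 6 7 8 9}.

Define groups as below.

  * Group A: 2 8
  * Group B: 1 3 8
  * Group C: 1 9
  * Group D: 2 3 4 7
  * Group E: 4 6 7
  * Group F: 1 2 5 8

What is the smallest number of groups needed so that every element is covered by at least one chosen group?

4

B, C, E, and F cover everything between them: the union {1, 2, 3, 4, 5, 6, 7, 8, 9} is all of U.
No 3 of the 6 groups cover everything (all 20 combinations miss at least one element), so 4 is optimal.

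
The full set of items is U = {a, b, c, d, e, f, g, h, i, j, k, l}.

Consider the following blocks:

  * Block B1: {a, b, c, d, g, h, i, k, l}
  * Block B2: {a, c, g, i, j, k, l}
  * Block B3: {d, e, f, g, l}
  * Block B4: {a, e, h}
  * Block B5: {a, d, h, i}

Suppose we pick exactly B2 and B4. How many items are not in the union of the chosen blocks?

Union of B2, B4 = {a, c, e, g, h, i, j, k, l}.
Not covered: b, d, f — 3 items.

3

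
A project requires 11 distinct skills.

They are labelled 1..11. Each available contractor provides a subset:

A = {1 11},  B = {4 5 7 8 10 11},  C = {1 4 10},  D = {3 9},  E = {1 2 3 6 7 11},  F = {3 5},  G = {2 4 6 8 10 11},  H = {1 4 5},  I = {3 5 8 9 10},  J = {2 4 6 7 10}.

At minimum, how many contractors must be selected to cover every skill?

3

Take {E, G, I}. Their union is {1, 2, 3, 4, 5, 6, 7, 8, 9, 10, 11}, which is all 11 skills.
No 2 of the 10 contractors cover everything (all 45 combinations miss at least one skill), so 3 is optimal.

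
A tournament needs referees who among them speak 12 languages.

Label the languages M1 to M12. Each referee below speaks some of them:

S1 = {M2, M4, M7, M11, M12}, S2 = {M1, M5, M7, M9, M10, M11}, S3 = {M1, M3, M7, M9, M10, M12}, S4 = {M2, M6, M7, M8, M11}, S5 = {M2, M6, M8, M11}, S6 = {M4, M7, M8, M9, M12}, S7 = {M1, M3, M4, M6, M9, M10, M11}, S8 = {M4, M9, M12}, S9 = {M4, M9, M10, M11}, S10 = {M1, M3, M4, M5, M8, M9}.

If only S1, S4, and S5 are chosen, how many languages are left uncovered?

Union of S1, S4, S5 = {M2, M4, M6, M7, M8, M11, M12}.
Not covered: M1, M3, M5, M9, M10 — 5 languages.

5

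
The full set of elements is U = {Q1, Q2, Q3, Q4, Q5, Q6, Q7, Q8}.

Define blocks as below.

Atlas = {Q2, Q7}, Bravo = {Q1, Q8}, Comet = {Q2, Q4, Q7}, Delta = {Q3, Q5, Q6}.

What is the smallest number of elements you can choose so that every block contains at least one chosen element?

3

H = {Q2, Q5, Q8} meets every block (each contains at least one member of H), and |H| = 3.
The blocks Bravo, Comet, Delta are pairwise disjoint, so any hitting set needs a separate element for each — at least 3. Hence 3 is optimal.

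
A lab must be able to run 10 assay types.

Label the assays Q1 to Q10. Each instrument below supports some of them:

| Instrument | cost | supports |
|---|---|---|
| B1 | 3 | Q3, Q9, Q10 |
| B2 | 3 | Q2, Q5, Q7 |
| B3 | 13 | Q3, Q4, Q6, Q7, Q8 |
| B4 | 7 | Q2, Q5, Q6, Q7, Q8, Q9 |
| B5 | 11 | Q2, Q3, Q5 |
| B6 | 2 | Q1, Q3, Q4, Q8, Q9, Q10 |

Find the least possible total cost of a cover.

9

B4, B6 together cover every assay (B4 ∪ B6 = {Q1, Q2, Q3, Q4, Q5, Q6, Q7, Q8, Q9, Q10}); total cost 7 + 2 = 9.
The greedy pick B6, B2, B4 costs 12; no covering selection beats 9.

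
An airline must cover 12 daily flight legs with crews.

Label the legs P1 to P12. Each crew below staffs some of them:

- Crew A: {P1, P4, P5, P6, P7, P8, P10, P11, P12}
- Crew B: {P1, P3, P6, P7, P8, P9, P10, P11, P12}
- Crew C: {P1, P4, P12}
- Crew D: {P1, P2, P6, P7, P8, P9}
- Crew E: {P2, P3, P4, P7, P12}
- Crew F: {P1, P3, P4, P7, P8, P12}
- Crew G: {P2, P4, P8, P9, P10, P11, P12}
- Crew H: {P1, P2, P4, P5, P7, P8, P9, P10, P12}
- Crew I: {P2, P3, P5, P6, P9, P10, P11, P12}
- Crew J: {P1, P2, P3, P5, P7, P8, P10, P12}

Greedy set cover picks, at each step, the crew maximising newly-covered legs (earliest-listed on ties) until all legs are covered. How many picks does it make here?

2

Greedy: pick A (covers 9 new) → pick I (covers 3 new). Total picks: 2.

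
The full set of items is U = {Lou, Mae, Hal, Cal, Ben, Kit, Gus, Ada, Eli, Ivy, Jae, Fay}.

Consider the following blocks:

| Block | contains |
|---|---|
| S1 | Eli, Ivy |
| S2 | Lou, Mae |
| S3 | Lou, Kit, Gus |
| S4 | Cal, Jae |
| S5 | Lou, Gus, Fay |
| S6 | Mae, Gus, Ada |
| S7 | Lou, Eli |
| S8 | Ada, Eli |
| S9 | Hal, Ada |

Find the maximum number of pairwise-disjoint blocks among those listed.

4

S1, S4, S5, S9 are pairwise disjoint (S1={Eli,Ivy}; S4={Cal,Jae}; S5={Lou,Gus,Fay}; S9={Hal,Ada}).
Every remaining block overlaps one of these, and no 5 of the listed blocks are pairwise disjoint, so 4 is the maximum.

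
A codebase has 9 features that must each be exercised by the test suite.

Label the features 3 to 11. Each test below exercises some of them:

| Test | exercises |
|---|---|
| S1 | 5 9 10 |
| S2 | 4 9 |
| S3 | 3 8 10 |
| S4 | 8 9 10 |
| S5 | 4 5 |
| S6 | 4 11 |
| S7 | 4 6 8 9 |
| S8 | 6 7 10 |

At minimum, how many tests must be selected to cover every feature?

Take {S1, S3, S6, S8}. Their union is {3, 4, 5, 6, 7, 8, 9, 10, 11}, which is all 9 features.
Only S6 contains 11, so S6 is forced; the remaining 7 features need at least 3 more tests (each remaining test adds at most 3) — so at least 4 tests are needed, and 4 is optimal.

4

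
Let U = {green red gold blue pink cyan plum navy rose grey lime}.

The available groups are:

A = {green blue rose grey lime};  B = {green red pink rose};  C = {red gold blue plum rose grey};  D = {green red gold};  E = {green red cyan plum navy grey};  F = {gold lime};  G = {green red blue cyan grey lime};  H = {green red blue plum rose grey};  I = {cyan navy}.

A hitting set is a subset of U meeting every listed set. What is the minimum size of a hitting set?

3

Take T = {red, navy, lime}. Each listed group contains at least one of these, so T is a hitting set of size 3.
The groups F, H, I are pairwise disjoint, so any hitting set needs a separate element for each — at least 3. Hence 3 is optimal.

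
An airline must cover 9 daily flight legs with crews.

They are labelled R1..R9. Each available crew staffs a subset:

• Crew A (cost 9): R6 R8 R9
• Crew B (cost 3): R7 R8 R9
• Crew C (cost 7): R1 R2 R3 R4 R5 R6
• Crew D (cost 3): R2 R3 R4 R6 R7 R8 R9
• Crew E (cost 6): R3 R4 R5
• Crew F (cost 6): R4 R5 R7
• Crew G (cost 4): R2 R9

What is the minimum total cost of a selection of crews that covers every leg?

10

C, D together cover every leg (C ∪ D = {R1, R2, R3, R4, R5, R6, R7, R8, R9}); total cost 7 + 3 = 10.
No covering selection has total cost below 10.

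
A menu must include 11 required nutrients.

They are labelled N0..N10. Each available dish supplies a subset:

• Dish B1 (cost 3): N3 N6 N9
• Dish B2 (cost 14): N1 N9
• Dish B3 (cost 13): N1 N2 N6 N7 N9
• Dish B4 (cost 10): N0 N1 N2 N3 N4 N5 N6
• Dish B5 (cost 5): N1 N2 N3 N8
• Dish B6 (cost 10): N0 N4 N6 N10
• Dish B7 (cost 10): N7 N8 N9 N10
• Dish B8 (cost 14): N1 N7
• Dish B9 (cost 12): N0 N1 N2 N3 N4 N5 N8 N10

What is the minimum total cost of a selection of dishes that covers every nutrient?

20

B4, B7 together cover every nutrient (B4 ∪ B7 = {N0, N1, N2, N3, N4, N5, N6, N7, N8, N9, N10}); total cost 10 + 10 = 20.
The greedy pick B1, B5, B9, B7 costs 30; no covering selection beats 20.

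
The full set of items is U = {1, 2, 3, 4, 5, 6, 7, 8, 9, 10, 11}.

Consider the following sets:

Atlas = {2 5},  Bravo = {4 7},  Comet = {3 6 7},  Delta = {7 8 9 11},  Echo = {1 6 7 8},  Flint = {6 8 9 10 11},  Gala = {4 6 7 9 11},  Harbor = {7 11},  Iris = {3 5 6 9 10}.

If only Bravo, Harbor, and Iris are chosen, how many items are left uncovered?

3

Union of Bravo, Harbor, Iris = {3, 4, 5, 6, 7, 9, 10, 11}.
Not covered: 1, 2, 8 — 3 items.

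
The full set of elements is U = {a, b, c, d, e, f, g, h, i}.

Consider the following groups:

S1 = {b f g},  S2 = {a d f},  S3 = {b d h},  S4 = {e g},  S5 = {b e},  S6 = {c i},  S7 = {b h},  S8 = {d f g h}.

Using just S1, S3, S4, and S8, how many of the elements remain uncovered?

Union of S1, S3, S4, S8 = {b, d, e, f, g, h}.
Not covered: a, c, i — 3 elements.

3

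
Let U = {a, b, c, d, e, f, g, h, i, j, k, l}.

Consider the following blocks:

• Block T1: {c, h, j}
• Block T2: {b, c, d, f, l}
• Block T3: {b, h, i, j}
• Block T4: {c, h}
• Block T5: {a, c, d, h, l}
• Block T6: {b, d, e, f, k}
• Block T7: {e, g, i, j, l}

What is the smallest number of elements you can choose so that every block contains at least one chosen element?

T = {b, g, h} meets every block (each contains at least one member of T), and |T| = 3.
No choice of 2 elements meets every block, so 3 is the minimum.

3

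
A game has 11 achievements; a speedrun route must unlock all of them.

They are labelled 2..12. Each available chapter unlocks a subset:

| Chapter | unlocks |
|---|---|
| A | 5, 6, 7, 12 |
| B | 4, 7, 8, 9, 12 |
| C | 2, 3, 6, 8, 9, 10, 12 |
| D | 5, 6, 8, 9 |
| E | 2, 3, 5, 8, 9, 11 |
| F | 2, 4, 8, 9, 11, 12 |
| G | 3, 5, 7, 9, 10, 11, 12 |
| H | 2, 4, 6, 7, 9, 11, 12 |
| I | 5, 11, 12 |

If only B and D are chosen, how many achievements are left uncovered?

4

Union of B, D = {4, 5, 6, 7, 8, 9, 12}.
Not covered: 2, 3, 10, 11 — 4 achievements.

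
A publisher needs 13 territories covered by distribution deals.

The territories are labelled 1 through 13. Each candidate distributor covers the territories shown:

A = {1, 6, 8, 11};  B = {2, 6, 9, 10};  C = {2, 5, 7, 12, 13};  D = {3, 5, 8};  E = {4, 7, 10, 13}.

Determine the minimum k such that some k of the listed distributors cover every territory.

5

A and B and C and D and E together: A ∪ B ∪ C ∪ D ∪ E = {1, 2, 3, 4, 5, 6, 7, 8, 9, 10, 11, 12, 13} — every territory is covered.
No 4 of the 5 distributors cover everything (all 5 combinations miss at least one territory), so 5 is optimal.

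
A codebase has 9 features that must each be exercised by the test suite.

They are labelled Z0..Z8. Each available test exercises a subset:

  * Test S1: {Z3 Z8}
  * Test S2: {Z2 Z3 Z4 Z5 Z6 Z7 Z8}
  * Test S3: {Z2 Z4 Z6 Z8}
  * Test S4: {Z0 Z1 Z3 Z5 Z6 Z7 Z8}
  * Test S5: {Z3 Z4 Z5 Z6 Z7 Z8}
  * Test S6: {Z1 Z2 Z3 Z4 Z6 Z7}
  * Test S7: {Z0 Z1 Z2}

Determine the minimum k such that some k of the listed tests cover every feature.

2

Take {S2, S7}. Their union is {Z0, Z1, Z2, Z3, Z4, Z5, Z6, Z7, Z8}, which is all 9 features.
No single test has all 9 features (the largest, S2, has 7), so 2 is optimal.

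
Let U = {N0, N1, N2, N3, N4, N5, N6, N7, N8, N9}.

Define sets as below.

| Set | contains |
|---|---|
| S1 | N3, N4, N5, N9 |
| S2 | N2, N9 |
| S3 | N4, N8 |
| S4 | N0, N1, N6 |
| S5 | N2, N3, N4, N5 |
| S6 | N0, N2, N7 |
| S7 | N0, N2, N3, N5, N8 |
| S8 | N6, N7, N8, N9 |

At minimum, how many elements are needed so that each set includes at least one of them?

3

Take H = {N2, N4, N6}. Each listed set contains at least one of these, so H is a hitting set of size 3.
The sets S2, S3, S4 are pairwise disjoint, so any hitting set needs a separate element for each — at least 3. Hence 3 is optimal.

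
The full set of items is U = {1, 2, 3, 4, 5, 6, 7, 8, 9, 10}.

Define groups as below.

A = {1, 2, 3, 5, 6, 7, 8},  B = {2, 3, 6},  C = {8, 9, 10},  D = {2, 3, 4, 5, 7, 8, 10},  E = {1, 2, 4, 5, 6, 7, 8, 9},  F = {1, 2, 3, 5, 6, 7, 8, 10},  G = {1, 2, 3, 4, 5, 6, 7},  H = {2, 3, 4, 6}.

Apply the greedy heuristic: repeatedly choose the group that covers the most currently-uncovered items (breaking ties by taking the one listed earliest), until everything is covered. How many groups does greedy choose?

Greedy: pick E (covers 8 new) → pick D (covers 2 new). Total picks: 2.

2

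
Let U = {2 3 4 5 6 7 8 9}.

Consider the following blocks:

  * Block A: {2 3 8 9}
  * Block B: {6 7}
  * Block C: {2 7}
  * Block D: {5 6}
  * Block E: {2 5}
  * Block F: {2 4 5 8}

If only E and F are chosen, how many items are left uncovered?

Union of E, F = {2, 4, 5, 8}.
Not covered: 3, 6, 7, 9 — 4 items.

4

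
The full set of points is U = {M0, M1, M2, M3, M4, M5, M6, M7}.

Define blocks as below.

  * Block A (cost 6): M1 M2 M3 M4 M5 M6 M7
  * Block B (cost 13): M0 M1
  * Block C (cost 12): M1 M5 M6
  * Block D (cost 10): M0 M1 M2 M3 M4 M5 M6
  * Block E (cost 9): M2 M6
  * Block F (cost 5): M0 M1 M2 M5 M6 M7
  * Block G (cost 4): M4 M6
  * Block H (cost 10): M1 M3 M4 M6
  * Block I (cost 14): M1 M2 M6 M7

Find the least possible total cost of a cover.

11

A, F together cover every point (A ∪ F = {M0, M1, M2, M3, M4, M5, M6, M7}); total cost 6 + 5 = 11.
No covering selection has total cost below 11.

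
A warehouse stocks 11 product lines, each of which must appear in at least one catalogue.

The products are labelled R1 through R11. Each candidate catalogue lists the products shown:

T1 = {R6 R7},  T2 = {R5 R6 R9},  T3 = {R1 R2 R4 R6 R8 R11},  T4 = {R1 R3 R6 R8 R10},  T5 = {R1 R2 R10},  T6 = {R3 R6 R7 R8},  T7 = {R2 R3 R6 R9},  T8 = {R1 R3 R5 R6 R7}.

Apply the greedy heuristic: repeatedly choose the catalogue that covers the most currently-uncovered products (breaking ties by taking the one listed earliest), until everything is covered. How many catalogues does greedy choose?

Greedy: pick T3 (covers 6 new) → pick T8 (covers 3 new) → pick T2 (covers 1 new) → pick T4 (covers 1 new). Total picks: 4.

4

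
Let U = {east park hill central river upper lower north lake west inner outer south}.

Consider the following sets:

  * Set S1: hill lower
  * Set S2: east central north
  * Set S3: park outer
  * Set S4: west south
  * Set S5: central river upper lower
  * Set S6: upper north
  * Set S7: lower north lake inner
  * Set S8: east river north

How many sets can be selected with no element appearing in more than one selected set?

S1, S2, S3, S4 are pairwise disjoint (S1={hill,lower}; S2={east,central,north}; S3={park,outer}; S4={west,south}).
Every remaining set overlaps one of these, and no 5 of the listed sets are pairwise disjoint, so 4 is the maximum.

4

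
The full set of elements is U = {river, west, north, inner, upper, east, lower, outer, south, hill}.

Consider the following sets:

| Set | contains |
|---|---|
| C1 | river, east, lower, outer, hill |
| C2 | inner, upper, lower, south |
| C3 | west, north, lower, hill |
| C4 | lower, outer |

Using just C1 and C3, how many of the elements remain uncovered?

Union of C1, C3 = {river, west, north, east, lower, outer, hill}.
Not covered: inner, upper, south — 3 elements.

3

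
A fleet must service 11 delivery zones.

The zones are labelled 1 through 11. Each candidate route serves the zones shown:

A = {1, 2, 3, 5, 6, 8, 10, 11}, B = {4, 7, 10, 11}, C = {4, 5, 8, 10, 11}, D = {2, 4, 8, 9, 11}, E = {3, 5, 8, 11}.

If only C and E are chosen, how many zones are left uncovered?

5

Union of C, E = {3, 4, 5, 8, 10, 11}.
Not covered: 1, 2, 6, 7, 9 — 5 zones.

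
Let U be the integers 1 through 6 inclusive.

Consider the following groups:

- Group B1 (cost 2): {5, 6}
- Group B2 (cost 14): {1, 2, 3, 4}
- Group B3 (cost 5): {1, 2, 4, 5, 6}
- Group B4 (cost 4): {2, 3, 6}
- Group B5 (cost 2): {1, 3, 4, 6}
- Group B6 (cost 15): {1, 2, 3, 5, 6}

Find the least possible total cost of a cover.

B3, B5 together cover every element (B3 ∪ B5 = {1, 2, 3, 4, 5, 6}); total cost 5 + 2 = 7.
The greedy pick B5, B1, B4 costs 8; no covering selection beats 7.

7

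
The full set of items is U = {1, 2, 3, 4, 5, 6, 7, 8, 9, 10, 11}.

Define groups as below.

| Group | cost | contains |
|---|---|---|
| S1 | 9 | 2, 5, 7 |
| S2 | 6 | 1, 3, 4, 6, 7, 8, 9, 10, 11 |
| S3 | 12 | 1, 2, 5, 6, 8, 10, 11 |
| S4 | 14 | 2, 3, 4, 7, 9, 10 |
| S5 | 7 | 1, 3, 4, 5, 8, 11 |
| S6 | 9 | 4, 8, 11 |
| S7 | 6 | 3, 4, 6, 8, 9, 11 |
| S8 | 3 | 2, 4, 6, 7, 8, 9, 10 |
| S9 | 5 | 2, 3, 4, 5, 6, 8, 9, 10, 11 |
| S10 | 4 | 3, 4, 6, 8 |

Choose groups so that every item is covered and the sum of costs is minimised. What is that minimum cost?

S5, S8 together cover every item (S5 ∪ S8 = {1, 2, 3, 4, 5, 6, 7, 8, 9, 10, 11}); total cost 7 + 3 = 10.
The greedy pick S8, S9, S2 costs 14; no covering selection beats 10.

10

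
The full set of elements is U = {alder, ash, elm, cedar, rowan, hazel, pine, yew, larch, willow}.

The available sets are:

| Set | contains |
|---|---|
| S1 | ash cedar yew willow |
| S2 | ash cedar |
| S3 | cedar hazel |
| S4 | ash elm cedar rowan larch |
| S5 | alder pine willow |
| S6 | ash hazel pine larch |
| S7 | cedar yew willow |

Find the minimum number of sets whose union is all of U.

Take {S3, S4, S5, S7}. Their union is {alder, ash, elm, cedar, rowan, hazel, pine, yew, larch, willow}, which is all 10 elements.
No 3 of the 7 sets cover everything (all 35 combinations miss at least one element), so 4 is optimal.

4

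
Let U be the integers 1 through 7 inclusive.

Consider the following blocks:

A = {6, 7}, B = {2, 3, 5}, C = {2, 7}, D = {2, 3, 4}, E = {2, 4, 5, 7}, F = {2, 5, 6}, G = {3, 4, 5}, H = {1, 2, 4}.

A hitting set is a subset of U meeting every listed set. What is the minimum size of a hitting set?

The 3 elements {2, 5, 7} hit every block.
No choice of 2 elements meets every block, so 3 is the minimum.

3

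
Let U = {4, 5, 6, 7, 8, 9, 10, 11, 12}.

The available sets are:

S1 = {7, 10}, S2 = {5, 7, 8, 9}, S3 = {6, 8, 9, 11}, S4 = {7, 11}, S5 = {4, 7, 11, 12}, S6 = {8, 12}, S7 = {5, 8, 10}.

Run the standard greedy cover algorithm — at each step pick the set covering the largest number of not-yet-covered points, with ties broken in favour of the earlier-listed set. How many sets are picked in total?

4

Greedy: pick S2 (covers 4 new) → pick S5 (covers 3 new) → pick S1 (covers 1 new) → pick S3 (covers 1 new). Total picks: 4.
(The true minimum cover uses only 3 sets, so greedy is not optimal here.)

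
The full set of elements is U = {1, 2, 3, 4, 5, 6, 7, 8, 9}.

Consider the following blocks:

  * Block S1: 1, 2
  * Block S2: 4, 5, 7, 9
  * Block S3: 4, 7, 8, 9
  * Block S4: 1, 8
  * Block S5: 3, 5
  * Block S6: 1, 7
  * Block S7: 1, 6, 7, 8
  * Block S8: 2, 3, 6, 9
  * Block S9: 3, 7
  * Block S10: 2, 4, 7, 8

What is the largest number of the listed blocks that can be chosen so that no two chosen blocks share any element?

3

S1, S3, S5 are pairwise disjoint (S1={1,2}; S3={4,7,8,9}; S5={3,5}).
Every remaining block overlaps one of these, and no 4 of the listed blocks are pairwise disjoint, so 3 is the maximum.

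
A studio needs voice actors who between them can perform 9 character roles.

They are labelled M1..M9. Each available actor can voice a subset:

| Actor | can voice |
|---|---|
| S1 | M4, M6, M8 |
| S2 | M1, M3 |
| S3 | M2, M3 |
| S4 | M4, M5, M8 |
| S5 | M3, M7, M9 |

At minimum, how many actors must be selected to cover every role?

5

S1 and S2 and S3 and S4 and S5 together: S1 ∪ S2 ∪ S3 ∪ S4 ∪ S5 = {M1, M2, M3, M4, M5, M6, M7, M8, M9} — every role is covered.
No 4 of the 5 actors cover everything (all 5 combinations miss at least one role), so 5 is optimal.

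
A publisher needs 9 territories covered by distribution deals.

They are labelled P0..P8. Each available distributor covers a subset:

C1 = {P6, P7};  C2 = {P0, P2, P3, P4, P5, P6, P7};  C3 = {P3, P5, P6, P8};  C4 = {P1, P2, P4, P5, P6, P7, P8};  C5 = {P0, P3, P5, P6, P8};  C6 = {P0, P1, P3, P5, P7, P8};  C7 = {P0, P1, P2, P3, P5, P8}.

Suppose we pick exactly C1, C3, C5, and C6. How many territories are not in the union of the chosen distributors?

Union of C1, C3, C5, C6 = {P0, P1, P3, P5, P6, P7, P8}.
Not covered: P2, P4 — 2 territories.

2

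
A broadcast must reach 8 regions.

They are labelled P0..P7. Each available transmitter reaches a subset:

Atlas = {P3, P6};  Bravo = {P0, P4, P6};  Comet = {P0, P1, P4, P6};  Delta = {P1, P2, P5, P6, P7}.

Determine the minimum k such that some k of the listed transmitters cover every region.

3

Take {Atlas, Bravo, Delta}. Their union is {P0, P1, P2, P3, P4, P5, P6, P7}, which is all 8 regions.
Only Delta contains P2, so Delta is forced; the remaining 3 regions need at least 2 more transmitters (each remaining transmitter adds at most 2) — so at least 3 transmitters are needed, and 3 is optimal.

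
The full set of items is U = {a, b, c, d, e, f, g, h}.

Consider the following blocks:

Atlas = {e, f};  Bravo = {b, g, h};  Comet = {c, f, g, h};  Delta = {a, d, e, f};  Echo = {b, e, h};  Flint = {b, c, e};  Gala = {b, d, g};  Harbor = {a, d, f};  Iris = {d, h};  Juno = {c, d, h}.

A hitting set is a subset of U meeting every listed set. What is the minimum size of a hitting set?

T = {b, d, f} meets every block (each contains at least one member of T), and |T| = 3.
No choice of 2 items meets every block, so 3 is the minimum.

3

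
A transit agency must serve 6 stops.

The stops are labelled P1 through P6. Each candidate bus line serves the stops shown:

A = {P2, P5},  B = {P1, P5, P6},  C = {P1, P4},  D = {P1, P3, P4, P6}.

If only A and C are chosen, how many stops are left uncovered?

Union of A, C = {P1, P2, P4, P5}.
Not covered: P3, P6 — 2 stops.

2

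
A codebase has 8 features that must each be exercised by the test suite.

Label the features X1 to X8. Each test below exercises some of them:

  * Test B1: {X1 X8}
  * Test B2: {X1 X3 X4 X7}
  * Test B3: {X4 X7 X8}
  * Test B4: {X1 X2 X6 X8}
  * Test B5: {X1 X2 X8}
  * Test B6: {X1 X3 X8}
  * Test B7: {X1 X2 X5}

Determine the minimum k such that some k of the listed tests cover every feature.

Take {B2, B4, B7}. Their union is {X1, X2, X3, X4, X5, X6, X7, X8}, which is all 8 features.
Only B7 contains X5, so B7 is forced; the remaining 5 features need at least 2 more tests (each remaining test adds at most 3) — so at least 3 tests are needed, and 3 is optimal.

3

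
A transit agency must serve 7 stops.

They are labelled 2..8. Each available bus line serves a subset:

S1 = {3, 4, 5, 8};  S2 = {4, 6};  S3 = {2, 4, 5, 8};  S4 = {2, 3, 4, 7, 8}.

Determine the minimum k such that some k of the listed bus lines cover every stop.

3

S1 and S2 and S4 together: S1 ∪ S2 ∪ S4 = {2, 3, 4, 5, 6, 7, 8} — every stop is covered.
Only S2 contains 6, so S2 is forced; the remaining 5 stops need at least 2 more bus lines (each remaining bus line adds at most 4) — so at least 3 bus lines are needed, and 3 is optimal.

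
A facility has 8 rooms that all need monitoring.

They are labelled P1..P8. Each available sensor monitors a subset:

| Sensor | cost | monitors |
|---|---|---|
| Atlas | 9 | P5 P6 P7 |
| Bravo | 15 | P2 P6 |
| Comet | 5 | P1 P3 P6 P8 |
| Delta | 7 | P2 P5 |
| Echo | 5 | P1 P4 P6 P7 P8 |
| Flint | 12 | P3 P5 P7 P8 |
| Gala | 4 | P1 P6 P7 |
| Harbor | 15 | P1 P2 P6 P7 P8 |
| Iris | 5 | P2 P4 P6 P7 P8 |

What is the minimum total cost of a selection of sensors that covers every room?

17

Comet, Delta, Echo together cover every room (Comet ∪ Delta ∪ Echo = {P1, P2, P3, P4, P5, P6, P7, P8}); total cost 5 + 7 + 5 = 17.
No covering selection has total cost below 17.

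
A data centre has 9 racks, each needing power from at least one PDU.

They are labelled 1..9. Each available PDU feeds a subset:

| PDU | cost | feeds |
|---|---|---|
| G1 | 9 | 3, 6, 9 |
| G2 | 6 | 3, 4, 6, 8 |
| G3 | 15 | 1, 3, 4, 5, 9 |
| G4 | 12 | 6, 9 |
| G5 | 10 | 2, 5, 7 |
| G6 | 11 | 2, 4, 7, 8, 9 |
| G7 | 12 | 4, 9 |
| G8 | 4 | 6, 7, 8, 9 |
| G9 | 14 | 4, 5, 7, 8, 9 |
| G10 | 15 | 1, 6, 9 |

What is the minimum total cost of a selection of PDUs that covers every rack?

G3, G5, G8 together cover every rack (G3 ∪ G5 ∪ G8 = {1, 2, 3, 4, 5, 6, 7, 8, 9}); total cost 15 + 10 + 4 = 29.
The greedy pick G8, G2, G5, G3 costs 35; no covering selection beats 29.

29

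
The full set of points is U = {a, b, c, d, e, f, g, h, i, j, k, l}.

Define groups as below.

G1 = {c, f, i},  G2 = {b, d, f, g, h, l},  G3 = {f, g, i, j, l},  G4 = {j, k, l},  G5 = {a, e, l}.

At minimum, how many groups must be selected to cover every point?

4

Take {G1, G2, G4, G5}. Their union is {a, b, c, d, e, f, g, h, i, j, k, l}, which is all 12 points.
Only G2 contains b, so G2 is forced; the remaining 6 points need at least 3 more groups (each remaining group adds at most 2) — so at least 4 groups are needed, and 4 is optimal.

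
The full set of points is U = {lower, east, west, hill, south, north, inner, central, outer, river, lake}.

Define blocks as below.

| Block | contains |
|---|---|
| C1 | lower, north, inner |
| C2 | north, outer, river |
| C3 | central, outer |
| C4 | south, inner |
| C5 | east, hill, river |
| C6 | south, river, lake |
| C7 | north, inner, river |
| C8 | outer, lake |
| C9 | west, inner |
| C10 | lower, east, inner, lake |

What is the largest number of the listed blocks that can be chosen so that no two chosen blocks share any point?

3

C5, C8, C9 are pairwise disjoint (C5={east,hill,river}; C8={outer,lake}; C9={west,inner}).
Every remaining block overlaps one of these, and no 4 of the listed blocks are pairwise disjoint, so 3 is the maximum.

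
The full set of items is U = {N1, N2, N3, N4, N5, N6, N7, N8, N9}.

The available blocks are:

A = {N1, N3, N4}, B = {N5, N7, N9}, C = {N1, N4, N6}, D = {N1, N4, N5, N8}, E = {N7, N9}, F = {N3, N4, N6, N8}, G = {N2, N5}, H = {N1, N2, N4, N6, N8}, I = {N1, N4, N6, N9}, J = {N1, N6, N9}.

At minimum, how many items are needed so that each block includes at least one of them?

3

Take T = {N2, N4, N9}. Each listed block contains at least one of these, so T is a hitting set of size 3.
The blocks A, E, G are pairwise disjoint, so any hitting set needs a separate item for each — at least 3. Hence 3 is optimal.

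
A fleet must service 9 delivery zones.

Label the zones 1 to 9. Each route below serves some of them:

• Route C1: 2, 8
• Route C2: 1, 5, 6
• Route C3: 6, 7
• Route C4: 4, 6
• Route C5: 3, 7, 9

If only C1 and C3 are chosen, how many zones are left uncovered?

Union of C1, C3 = {2, 6, 7, 8}.
Not covered: 1, 3, 4, 5, 9 — 5 zones.

5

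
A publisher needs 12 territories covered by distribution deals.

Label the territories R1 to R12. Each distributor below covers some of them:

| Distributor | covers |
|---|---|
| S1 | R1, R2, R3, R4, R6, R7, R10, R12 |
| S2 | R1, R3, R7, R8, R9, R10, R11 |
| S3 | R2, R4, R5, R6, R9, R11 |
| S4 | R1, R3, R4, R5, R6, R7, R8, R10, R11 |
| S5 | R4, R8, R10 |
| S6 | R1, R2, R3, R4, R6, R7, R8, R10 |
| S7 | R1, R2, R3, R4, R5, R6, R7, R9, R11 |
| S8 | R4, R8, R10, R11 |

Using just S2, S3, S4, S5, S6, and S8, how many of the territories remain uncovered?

1

Union of S2, S3, S4, S5, S6, S8 = {R1, R2, R3, R4, R5, R6, R7, R8, R9, R10, R11}.
Not covered: R12 — 1 territory.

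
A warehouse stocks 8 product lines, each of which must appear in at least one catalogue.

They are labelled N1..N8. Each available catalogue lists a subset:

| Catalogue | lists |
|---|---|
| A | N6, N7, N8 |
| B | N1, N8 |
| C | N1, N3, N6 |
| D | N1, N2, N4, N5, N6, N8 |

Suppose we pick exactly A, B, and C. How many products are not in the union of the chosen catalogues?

3

Union of A, B, C = {N1, N3, N6, N7, N8}.
Not covered: N2, N4, N5 — 3 products.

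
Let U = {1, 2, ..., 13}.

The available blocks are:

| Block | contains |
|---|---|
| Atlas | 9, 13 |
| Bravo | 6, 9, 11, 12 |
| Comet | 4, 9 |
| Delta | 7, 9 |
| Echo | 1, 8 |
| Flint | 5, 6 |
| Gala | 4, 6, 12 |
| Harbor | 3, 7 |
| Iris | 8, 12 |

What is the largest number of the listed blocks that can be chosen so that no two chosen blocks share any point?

Comet, Flint, Harbor, Iris are pairwise disjoint (Comet={4,9}; Flint={5,6}; Harbor={3,7}; Iris={8,12}).
Every remaining block overlaps one of these, and no 5 of the listed blocks are pairwise disjoint, so 4 is the maximum.

4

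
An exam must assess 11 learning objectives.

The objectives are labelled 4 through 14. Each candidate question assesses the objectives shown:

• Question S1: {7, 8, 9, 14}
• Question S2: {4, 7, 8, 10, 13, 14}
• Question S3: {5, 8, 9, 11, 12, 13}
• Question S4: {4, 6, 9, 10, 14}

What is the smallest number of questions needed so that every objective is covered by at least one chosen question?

3

S2 and S3 and S4 together: S2 ∪ S3 ∪ S4 = {4, 5, 6, 7, 8, 9, 10, 11, 12, 13, 14} — every objective is covered.
Only S3 contains 5, so S3 is forced; the remaining 5 objectives need at least 2 more questions (each remaining question adds at most 4) — so at least 3 questions are needed, and 3 is optimal.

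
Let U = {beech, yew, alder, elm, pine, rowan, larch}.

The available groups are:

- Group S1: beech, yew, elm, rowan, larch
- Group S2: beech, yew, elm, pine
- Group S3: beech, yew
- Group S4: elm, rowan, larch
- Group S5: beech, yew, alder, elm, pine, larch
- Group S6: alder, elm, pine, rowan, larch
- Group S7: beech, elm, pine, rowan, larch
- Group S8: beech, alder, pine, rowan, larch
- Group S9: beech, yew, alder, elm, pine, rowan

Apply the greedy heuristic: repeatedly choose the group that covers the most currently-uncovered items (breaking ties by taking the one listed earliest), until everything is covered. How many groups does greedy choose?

2

Greedy: pick S5 (covers 6 new) → pick S1 (covers 1 new). Total picks: 2.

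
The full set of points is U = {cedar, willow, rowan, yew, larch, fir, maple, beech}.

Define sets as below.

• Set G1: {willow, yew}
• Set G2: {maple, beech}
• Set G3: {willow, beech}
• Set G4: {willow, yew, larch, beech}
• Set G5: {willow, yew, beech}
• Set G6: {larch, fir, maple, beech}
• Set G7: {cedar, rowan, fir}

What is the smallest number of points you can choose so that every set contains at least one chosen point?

The 3 points {willow, fir, beech} hit every set.
The sets G1, G2, G7 are pairwise disjoint, so any hitting set needs a separate point for each — at least 3. Hence 3 is optimal.

3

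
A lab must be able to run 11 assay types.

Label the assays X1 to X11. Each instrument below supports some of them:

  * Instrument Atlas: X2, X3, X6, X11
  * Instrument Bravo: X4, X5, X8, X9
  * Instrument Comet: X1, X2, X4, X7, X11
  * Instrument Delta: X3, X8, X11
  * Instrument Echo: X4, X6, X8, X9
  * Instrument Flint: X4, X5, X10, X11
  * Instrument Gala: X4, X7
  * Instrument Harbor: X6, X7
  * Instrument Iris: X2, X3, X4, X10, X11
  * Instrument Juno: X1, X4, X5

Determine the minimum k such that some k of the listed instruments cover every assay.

4

Take {Echo, Gala, Iris, Juno}. Their union is {X1, X2, X3, X4, X5, X6, X7, X8, X9, X10, X11}, which is all 11 assays.
No 3 of the 10 instruments cover everything (all 120 combinations miss at least one assay), so 4 is optimal.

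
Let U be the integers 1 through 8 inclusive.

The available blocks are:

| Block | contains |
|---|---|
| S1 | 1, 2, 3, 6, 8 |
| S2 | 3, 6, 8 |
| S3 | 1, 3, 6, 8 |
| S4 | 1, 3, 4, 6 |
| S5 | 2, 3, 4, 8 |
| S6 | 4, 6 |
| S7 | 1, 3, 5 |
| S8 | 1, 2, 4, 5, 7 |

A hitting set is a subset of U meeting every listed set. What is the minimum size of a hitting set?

H = {3, 4} meets every block (each contains at least one member of H), and |H| = 2.
The blocks S2, S8 are pairwise disjoint, so any hitting set needs a separate element for each — at least 2. Hence 2 is optimal.

2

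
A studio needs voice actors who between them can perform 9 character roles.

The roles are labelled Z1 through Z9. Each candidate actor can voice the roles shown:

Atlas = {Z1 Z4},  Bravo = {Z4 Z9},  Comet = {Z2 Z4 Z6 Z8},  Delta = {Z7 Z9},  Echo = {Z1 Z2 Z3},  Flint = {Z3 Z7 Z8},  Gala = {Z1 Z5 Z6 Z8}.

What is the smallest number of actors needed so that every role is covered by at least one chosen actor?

4

Comet and Delta and Echo and Gala together: Comet ∪ Delta ∪ Echo ∪ Gala = {Z1, Z2, Z3, Z4, Z5, Z6, Z7, Z8, Z9} — every role is covered.
Only Gala contains Z5, so Gala is forced; the remaining 5 roles need at least 3 more actors (each remaining actor adds at most 2) — so at least 4 actors are needed, and 4 is optimal.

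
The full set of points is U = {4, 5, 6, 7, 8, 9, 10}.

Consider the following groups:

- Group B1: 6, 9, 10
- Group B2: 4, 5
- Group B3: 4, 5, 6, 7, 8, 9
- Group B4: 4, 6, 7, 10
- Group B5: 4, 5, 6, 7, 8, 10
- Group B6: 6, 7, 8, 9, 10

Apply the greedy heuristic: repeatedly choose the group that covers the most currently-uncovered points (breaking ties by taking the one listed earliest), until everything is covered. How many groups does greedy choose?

2

Greedy: pick B3 (covers 6 new) → pick B1 (covers 1 new). Total picks: 2.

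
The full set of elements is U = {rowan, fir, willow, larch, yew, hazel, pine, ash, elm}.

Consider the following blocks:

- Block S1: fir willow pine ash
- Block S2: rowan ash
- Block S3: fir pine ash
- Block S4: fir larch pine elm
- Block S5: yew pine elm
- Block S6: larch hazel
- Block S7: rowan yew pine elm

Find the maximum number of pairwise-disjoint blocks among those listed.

S2, S5, S6 are pairwise disjoint (S2={rowan,ash}; S5={yew,pine,elm}; S6={larch,hazel}).
Every remaining block overlaps one of these, and no 4 of the listed blocks are pairwise disjoint, so 3 is the maximum.

3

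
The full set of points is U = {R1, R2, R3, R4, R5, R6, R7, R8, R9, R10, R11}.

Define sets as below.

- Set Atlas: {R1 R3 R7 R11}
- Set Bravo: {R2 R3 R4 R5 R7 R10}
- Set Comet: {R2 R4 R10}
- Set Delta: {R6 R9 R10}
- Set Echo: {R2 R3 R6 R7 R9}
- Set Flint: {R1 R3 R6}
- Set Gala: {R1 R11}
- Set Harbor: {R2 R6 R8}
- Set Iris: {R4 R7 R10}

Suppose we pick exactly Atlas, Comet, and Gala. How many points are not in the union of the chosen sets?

Union of Atlas, Comet, Gala = {R1, R2, R3, R4, R7, R10, R11}.
Not covered: R5, R6, R8, R9 — 4 points.

4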